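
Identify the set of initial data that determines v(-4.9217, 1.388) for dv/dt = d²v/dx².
The entire real line. The heat equation has infinite propagation speed: any initial disturbance instantly affects all points (though exponentially small far away).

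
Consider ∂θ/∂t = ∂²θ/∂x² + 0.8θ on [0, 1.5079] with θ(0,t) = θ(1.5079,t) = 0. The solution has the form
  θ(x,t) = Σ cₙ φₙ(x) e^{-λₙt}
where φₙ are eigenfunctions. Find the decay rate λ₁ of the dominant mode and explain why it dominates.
Eigenvalues: λₙ = n²π²/1.5079² - 0.8.
First three modes:
  n=1: λ₁ = π²/1.5079² - 0.8 ≈ 3.541
  n=2: λ₂ = 4π²/1.5079² - 0.8 ≈ 16.563
  n=3: λ₃ = 9π²/1.5079² - 0.8 ≈ 38.266
Since π²/1.5079² ≈ 4.341 > 0.8, all λₙ > 0.
The n=1 mode decays slowest → dominates as t → ∞.
Asymptotic: θ ~ c₁ sin(πx/1.5079) e^{-λ₁t} with decay rate λ₁ ≈ 3.541.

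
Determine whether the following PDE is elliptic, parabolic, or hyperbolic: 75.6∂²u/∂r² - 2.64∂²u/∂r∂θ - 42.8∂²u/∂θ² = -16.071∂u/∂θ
Rewriting in standard form: 75.6∂²u/∂r² - 2.64∂²u/∂r∂θ - 42.8∂²u/∂θ² + 16.071∂u/∂θ = 0. Coefficients: A = 75.6, B = -2.64, C = -42.8. B² - 4AC = 12949.6896, which is positive, so the equation is hyperbolic.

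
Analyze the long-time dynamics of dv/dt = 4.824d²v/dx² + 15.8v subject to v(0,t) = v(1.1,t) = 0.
Long-time behavior: v → 0. Diffusion dominates reaction (r=15.8 < κπ²/L²≈39.35); solution decays.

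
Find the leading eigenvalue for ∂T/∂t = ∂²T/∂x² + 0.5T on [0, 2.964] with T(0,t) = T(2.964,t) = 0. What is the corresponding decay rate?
Eigenvalues: λₙ = n²π²/2.964² - 0.5.
First three modes:
  n=1: λ₁ = π²/2.964² - 0.5 ≈ 0.623
  n=2: λ₂ = 4π²/2.964² - 0.5 ≈ 3.994
  n=3: λ₃ = 9π²/2.964² - 0.5 ≈ 9.611
Since π²/2.964² ≈ 1.123 > 0.5, all λₙ > 0.
The n=1 mode decays slowest → dominates as t → ∞.
Asymptotic: T ~ c₁ sin(πx/2.964) e^{-λ₁t} with decay rate λ₁ ≈ 0.623.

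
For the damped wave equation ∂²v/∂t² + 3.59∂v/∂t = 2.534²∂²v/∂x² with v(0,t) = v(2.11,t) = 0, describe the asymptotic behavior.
v → 0. Damping (γ=3.59) dissipates energy; oscillations decay exponentially.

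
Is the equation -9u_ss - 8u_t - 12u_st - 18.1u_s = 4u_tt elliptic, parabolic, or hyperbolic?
Rewriting in standard form: -9u_ss - 12u_st - 4u_tt - 18.1u_s - 8u_t = 0. Computing B² - 4AC with A = -9, B = -12, C = -4: discriminant = 0 (zero). Answer: parabolic.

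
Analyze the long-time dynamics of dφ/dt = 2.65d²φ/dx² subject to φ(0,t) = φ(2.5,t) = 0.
Long-time behavior: φ → 0. Heat diffuses out through both boundaries.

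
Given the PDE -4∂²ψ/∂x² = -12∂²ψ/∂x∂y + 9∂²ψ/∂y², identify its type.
Rewriting in standard form: -4∂²ψ/∂x² + 12∂²ψ/∂x∂y - 9∂²ψ/∂y² = 0. The second-order coefficients are A = -4, B = 12, C = -9. Since B² - 4AC = 0 = 0, this is a parabolic PDE.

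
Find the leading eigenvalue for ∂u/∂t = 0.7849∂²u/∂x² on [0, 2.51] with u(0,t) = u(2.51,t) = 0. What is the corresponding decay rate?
Eigenvalues: λₙ = 0.7849n²π²/2.51².
First three modes:
  n=1: λ₁ = 0.7849π²/2.51² ≈ 1.23
  n=2: λ₂ = 3.1396π²/2.51² ≈ 4.918 (4× faster decay)
  n=3: λ₃ = 7.0641π²/2.51² ≈ 11.066 (9× faster decay)
As t → ∞, higher modes decay exponentially faster. The n=1 mode dominates: u ~ c₁ sin(πx/2.51) e^{-λ₁t}.
Decay rate: λ₁ = 0.7849π²/2.51² ≈ 1.23.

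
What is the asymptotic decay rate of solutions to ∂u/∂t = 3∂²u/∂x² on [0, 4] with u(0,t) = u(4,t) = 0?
Eigenvalues: λₙ = 3n²π²/4².
First three modes:
  n=1: λ₁ = 3π²/4² ≈ 1.851
  n=2: λ₂ = 12π²/4² ≈ 7.402 (4× faster decay)
  n=3: λ₃ = 27π²/4² ≈ 16.655 (9× faster decay)
As t → ∞, higher modes decay exponentially faster. The n=1 mode dominates: u ~ c₁ sin(πx/4) e^{-λ₁t}.
Decay rate: λ₁ = 3π²/4² ≈ 1.851.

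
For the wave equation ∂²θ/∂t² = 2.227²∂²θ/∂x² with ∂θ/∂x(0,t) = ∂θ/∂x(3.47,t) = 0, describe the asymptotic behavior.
θ oscillates about a mean that drifts linearly in t (generically unbounded; no decay). There is no damping, so the nonconstant modes persist as standing waves (energy conserved, no decay). But with Neumann conditions at both ends the constant mode has eigenvalue 0: the spatial mean M(t) of θ satisfies M'' = 0, so M(t) = M(0) + M'(0)·t. Unless the initial velocity has zero mean (∫θ_t(x,0)dx = 0), the solution grows linearly in t (unbounded, though not exponentially); if it does have zero mean, the solution stays bounded and simply oscillates.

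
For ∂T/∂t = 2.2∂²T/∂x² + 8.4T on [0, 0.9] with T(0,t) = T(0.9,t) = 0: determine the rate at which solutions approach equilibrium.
Eigenvalues: λₙ = 2.2n²π²/0.9² - 8.4.
First three modes:
  n=1: λ₁ = 2.2π²/0.9² - 8.4 ≈ 18.406
  n=2: λ₂ = 8.8π²/0.9² - 8.4 ≈ 98.825
  n=3: λ₃ = 19.8π²/0.9² - 8.4 ≈ 232.857
Since 2.2π²/0.9² ≈ 26.806 > 8.4, all λₙ > 0.
The n=1 mode decays slowest → dominates as t → ∞.
Asymptotic: T ~ c₁ sin(πx/0.9) e^{-λ₁t} with decay rate λ₁ ≈ 18.406.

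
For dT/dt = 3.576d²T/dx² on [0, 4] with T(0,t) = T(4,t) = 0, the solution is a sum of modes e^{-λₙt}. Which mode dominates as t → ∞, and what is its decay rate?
Eigenvalues: λₙ = 3.576n²π²/4².
First three modes:
  n=1: λ₁ = 3.576π²/4² ≈ 2.206
  n=2: λ₂ = 14.304π²/4² ≈ 8.823 (4× faster decay)
  n=3: λ₃ = 32.184π²/4² ≈ 19.853 (9× faster decay)
As t → ∞, higher modes decay exponentially faster. The n=1 mode dominates: T ~ c₁ sin(πx/4) e^{-λ₁t}.
Decay rate: λ₁ = 3.576π²/4² ≈ 2.206.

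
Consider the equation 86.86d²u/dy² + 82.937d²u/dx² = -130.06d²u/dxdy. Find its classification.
Rewriting in standard form: 82.937d²u/dx² + 130.06d²u/dxdy + 86.86d²u/dy² = 0. Elliptic. (A = 82.937, B = 130.06, C = 86.86 gives B² - 4AC = -11900.02768.)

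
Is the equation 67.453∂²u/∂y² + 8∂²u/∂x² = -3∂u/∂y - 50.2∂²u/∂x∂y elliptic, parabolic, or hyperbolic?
Rewriting in standard form: 8∂²u/∂x² + 50.2∂²u/∂x∂y + 67.453∂²u/∂y² + 3∂u/∂y = 0. Computing B² - 4AC with A = 8, B = 50.2, C = 67.453: discriminant = 361.544 (positive). Answer: hyperbolic.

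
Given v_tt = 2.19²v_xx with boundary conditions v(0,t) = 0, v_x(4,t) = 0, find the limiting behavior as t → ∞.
v oscillates (no decay). Energy is conserved; the solution oscillates indefinitely as standing waves.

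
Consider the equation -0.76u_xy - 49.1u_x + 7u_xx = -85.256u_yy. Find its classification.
Rewriting in standard form: 7u_xx - 0.76u_xy + 85.256u_yy - 49.1u_x = 0. Elliptic. (A = 7, B = -0.76, C = 85.256 gives B² - 4AC = -2386.5904.)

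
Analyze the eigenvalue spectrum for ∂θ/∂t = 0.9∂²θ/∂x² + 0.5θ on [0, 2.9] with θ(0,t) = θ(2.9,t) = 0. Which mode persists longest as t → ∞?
Eigenvalues: λₙ = 0.9n²π²/2.9² - 0.5.
First three modes:
  n=1: λ₁ = 0.9π²/2.9² - 0.5 ≈ 0.556
  n=2: λ₂ = 3.6π²/2.9² - 0.5 ≈ 3.725
  n=3: λ₃ = 8.1π²/2.9² - 0.5 ≈ 9.006
Since 0.9π²/2.9² ≈ 1.056 > 0.5, all λₙ > 0.
The n=1 mode decays slowest → dominates as t → ∞.
Asymptotic: θ ~ c₁ sin(πx/2.9) e^{-λ₁t} with decay rate λ₁ ≈ 0.556.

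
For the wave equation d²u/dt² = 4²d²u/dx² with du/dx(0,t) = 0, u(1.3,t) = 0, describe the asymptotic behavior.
u oscillates (no decay). Energy is conserved; the solution oscillates indefinitely as standing waves.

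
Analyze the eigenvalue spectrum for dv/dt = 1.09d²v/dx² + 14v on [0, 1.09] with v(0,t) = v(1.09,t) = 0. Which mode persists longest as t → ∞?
Eigenvalues: λₙ = 1.09n²π²/1.09² - 14.
First three modes:
  n=1: λ₁ = 1.09π²/1.09² - 14 ≈ -4.945
  n=2: λ₂ = 4.36π²/1.09² - 14 ≈ 22.219
  n=3: λ₃ = 9.81π²/1.09² - 14 ≈ 67.492
Since 1.09π²/1.09² ≈ 9.055 < 14, λ₁ < 0.
The n=1 mode grows fastest (−λₙ is largest for n=1) → dominates.
Asymptotic: v ~ c₁ sin(πx/1.09) e^{4.945t} (exponential growth at rate −λ₁ ≈ 4.945).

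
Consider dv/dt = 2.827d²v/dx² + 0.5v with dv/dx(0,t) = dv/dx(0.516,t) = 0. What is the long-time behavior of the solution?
As t → ∞, v grows unboundedly. With Neumann BCs the constant mode has diffusion eigenvalue 0, so any r > 0 makes it grow like e^(0.5t); solution grows exponentially.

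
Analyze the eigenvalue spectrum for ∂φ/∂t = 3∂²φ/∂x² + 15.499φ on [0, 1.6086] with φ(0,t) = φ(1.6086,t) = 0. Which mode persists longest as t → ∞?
Eigenvalues: λₙ = 3n²π²/1.6086² - 15.499.
First three modes:
  n=1: λ₁ = 3π²/1.6086² - 15.499 ≈ -4.056
  n=2: λ₂ = 12π²/1.6086² - 15.499 ≈ 30.271
  n=3: λ₃ = 27π²/1.6086² - 15.499 ≈ 87.484
Since 3π²/1.6086² ≈ 11.443 < 15.499, λ₁ < 0.
The n=1 mode grows fastest (−λₙ is largest for n=1) → dominates.
Asymptotic: φ ~ c₁ sin(πx/1.6086) e^{4.056t} (exponential growth at rate −λ₁ ≈ 4.056).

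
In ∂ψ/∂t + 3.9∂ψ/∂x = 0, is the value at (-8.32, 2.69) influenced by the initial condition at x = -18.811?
Yes. The characteristic through (-8.32, 2.69) passes through x = -18.811.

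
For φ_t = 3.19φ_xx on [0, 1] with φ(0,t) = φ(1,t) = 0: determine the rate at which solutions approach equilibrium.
Eigenvalues: λₙ = 3.19n²π².
First three modes:
  n=1: λ₁ = 3.19π² ≈ 31.484
  n=2: λ₂ = 12.76π² ≈ 125.936 (4× faster decay)
  n=3: λ₃ = 28.71π² ≈ 283.356 (9× faster decay)
As t → ∞, higher modes decay exponentially faster. The n=1 mode dominates: φ ~ c₁ sin(πx) e^{-λ₁t}.
Decay rate: λ₁ = 3.19π² ≈ 31.484.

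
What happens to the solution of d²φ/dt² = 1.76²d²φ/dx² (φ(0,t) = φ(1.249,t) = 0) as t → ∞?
φ oscillates (no decay). Energy is conserved; the solution oscillates indefinitely as standing waves.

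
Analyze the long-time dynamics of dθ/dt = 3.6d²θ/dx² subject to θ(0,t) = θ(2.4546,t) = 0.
Long-time behavior: θ → 0. Heat diffuses out through both boundaries.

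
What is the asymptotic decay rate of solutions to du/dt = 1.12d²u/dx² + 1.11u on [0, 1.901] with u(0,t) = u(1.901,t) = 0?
Eigenvalues: λₙ = 1.12n²π²/1.901² - 1.11.
First three modes:
  n=1: λ₁ = 1.12π²/1.901² - 1.11 ≈ 1.949
  n=2: λ₂ = 4.48π²/1.901² - 1.11 ≈ 11.125
  n=3: λ₃ = 10.08π²/1.901² - 1.11 ≈ 26.419
Since 1.12π²/1.901² ≈ 3.059 > 1.11, all λₙ > 0.
The n=1 mode decays slowest → dominates as t → ∞.
Asymptotic: u ~ c₁ sin(πx/1.901) e^{-λ₁t} with decay rate λ₁ ≈ 1.949.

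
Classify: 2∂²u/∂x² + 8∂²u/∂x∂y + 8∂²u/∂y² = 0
Parabolic (discriminant = 0).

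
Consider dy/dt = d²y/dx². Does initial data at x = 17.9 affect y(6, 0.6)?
Yes, for any finite x. The heat equation has infinite propagation speed, so all initial data affects all points at any t > 0.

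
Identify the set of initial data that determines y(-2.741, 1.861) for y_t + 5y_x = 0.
A single point: x = -12.046. The characteristic through (-2.741, 1.861) is x - 5t = const, so x = -2.741 - 5·1.861 = -12.046.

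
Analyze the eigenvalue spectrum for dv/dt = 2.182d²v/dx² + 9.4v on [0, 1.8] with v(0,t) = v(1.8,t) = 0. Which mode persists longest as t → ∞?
Eigenvalues: λₙ = 2.182n²π²/1.8² - 9.4.
First three modes:
  n=1: λ₁ = 2.182π²/1.8² - 9.4 ≈ -2.753
  n=2: λ₂ = 8.728π²/1.8² - 9.4 ≈ 17.187
  n=3: λ₃ = 19.638π²/1.8² - 9.4 ≈ 50.421
Since 2.182π²/1.8² ≈ 6.647 < 9.4, λ₁ < 0.
The n=1 mode grows fastest (−λₙ is largest for n=1) → dominates.
Asymptotic: v ~ c₁ sin(πx/1.8) e^{2.753t} (exponential growth at rate −λ₁ ≈ 2.753).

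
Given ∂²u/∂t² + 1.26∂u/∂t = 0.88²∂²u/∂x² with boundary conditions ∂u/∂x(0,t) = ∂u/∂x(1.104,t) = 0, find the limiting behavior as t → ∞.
u → constant (steady state). Damping (γ=1.26) dissipates the nonconstant modes; with Neumann BCs the spatial average obeys M''+γM'=0 and tends to a finite limit.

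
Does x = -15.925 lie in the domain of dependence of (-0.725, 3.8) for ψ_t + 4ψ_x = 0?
Yes. The characteristic through (-0.725, 3.8) passes through x = -15.925.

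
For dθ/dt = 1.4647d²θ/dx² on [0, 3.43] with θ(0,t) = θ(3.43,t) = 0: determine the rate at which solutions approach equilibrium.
Eigenvalues: λₙ = 1.4647n²π²/3.43².
First three modes:
  n=1: λ₁ = 1.4647π²/3.43² ≈ 1.229
  n=2: λ₂ = 5.8588π²/3.43² ≈ 4.915 (4× faster decay)
  n=3: λ₃ = 13.1823π²/3.43² ≈ 11.059 (9× faster decay)
As t → ∞, higher modes decay exponentially faster. The n=1 mode dominates: θ ~ c₁ sin(πx/3.43) e^{-λ₁t}.
Decay rate: λ₁ = 1.4647π²/3.43² ≈ 1.229.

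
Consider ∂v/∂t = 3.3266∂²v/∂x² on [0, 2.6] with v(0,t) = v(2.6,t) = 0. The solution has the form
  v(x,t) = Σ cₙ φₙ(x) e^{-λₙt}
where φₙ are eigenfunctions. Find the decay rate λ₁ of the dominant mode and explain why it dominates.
Eigenvalues: λₙ = 3.3266n²π²/2.6².
First three modes:
  n=1: λ₁ = 3.3266π²/2.6² ≈ 4.857
  n=2: λ₂ = 13.3064π²/2.6² ≈ 19.427 (4× faster decay)
  n=3: λ₃ = 29.9394π²/2.6² ≈ 43.712 (9× faster decay)
As t → ∞, higher modes decay exponentially faster. The n=1 mode dominates: v ~ c₁ sin(πx/2.6) e^{-λ₁t}.
Decay rate: λ₁ = 3.3266π²/2.6² ≈ 4.857.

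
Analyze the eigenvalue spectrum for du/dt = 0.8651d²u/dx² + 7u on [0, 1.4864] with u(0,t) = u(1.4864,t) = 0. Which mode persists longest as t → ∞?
Eigenvalues: λₙ = 0.8651n²π²/1.4864² - 7.
First three modes:
  n=1: λ₁ = 0.8651π²/1.4864² - 7 ≈ -3.135
  n=2: λ₂ = 3.4604π²/1.4864² - 7 ≈ 8.458
  n=3: λ₃ = 7.7859π²/1.4864² - 7 ≈ 27.781
Since 0.8651π²/1.4864² ≈ 3.865 < 7, λ₁ < 0.
The n=1 mode grows fastest (−λₙ is largest for n=1) → dominates.
Asymptotic: u ~ c₁ sin(πx/1.4864) e^{3.135t} (exponential growth at rate −λ₁ ≈ 3.135).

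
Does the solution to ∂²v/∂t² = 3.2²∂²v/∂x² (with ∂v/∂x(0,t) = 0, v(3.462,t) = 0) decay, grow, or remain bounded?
v oscillates (no decay). Energy is conserved; the solution oscillates indefinitely as standing waves.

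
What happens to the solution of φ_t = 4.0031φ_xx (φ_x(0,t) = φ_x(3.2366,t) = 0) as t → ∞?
φ → constant (steady state). Heat is conserved (no flux at boundaries); solution approaches the spatial average.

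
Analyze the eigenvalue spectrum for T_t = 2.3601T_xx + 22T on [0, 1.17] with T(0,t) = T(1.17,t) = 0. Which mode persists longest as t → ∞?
Eigenvalues: λₙ = 2.3601n²π²/1.17² - 22.
First three modes:
  n=1: λ₁ = 2.3601π²/1.17² - 22 ≈ -4.984
  n=2: λ₂ = 9.4404π²/1.17² - 22 ≈ 46.064
  n=3: λ₃ = 21.2409π²/1.17² - 22 ≈ 131.144
Since 2.3601π²/1.17² ≈ 17.016 < 22, λ₁ < 0.
The n=1 mode grows fastest (−λₙ is largest for n=1) → dominates.
Asymptotic: T ~ c₁ sin(πx/1.17) e^{4.984t} (exponential growth at rate −λ₁ ≈ 4.984).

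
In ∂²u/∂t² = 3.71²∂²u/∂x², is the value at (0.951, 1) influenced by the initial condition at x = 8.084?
No. The domain of dependence is [-2.759, 4.661], and 8.084 is outside this interval.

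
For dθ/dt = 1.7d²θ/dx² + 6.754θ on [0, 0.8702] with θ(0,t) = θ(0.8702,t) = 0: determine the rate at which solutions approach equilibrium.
Eigenvalues: λₙ = 1.7n²π²/0.8702² - 6.754.
First three modes:
  n=1: λ₁ = 1.7π²/0.8702² - 6.754 ≈ 15.403
  n=2: λ₂ = 6.8π²/0.8702² - 6.754 ≈ 81.874
  n=3: λ₃ = 15.3π²/0.8702² - 6.754 ≈ 192.659
Since 1.7π²/0.8702² ≈ 22.157 > 6.754, all λₙ > 0.
The n=1 mode decays slowest → dominates as t → ∞.
Asymptotic: θ ~ c₁ sin(πx/0.8702) e^{-λ₁t} with decay rate λ₁ ≈ 15.403.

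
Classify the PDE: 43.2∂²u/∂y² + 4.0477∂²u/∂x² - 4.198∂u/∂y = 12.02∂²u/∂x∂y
Rewriting in standard form: 4.0477∂²u/∂x² - 12.02∂²u/∂x∂y + 43.2∂²u/∂y² - 4.198∂u/∂y = 0. A = 4.0477, B = -12.02, C = 43.2. Discriminant B² - 4AC = -554.96216. Since -554.96216 < 0, elliptic.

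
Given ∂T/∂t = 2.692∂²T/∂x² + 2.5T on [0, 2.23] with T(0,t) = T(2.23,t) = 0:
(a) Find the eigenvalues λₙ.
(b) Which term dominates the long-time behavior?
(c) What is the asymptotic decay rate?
Eigenvalues: λₙ = 2.692n²π²/2.23² - 2.5.
First three modes:
  n=1: λ₁ = 2.692π²/2.23² - 2.5 ≈ 2.843
  n=2: λ₂ = 10.768π²/2.23² - 2.5 ≈ 18.871
  n=3: λ₃ = 24.228π²/2.23² - 2.5 ≈ 45.585
Since 2.692π²/2.23² ≈ 5.343 > 2.5, all λₙ > 0.
The n=1 mode decays slowest → dominates as t → ∞.
Asymptotic: T ~ c₁ sin(πx/2.23) e^{-λ₁t} with decay rate λ₁ ≈ 2.843.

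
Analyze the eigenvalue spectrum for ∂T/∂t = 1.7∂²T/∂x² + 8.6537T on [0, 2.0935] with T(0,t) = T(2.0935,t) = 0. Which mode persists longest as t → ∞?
Eigenvalues: λₙ = 1.7n²π²/2.0935² - 8.6537.
First three modes:
  n=1: λ₁ = 1.7π²/2.0935² - 8.6537 ≈ -4.825
  n=2: λ₂ = 6.8π²/2.0935² - 8.6537 ≈ 6.659
  n=3: λ₃ = 15.3π²/2.0935² - 8.6537 ≈ 25.801
Since 1.7π²/2.0935² ≈ 3.828 < 8.6537, λ₁ < 0.
The n=1 mode grows fastest (−λₙ is largest for n=1) → dominates.
Asymptotic: T ~ c₁ sin(πx/2.0935) e^{4.825t} (exponential growth at rate −λ₁ ≈ 4.825).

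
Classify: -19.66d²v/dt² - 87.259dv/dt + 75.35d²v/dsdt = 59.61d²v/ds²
Rewriting in standard form: -59.61d²v/ds² + 75.35d²v/dsdt - 19.66d²v/dt² - 87.259dv/dt = 0. Hyperbolic (discriminant = 989.8921).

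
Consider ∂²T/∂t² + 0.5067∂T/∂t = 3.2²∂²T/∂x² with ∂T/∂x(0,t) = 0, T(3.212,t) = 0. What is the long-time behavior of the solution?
As t → ∞, T → 0. Damping (γ=0.5067) dissipates energy; oscillations decay exponentially.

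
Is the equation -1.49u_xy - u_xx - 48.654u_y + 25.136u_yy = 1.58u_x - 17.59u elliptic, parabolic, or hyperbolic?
Rewriting in standard form: -u_xx - 1.49u_xy + 25.136u_yy - 1.58u_x - 48.654u_y + 17.59u = 0. Computing B² - 4AC with A = -1, B = -1.49, C = 25.136: discriminant = 102.7641 (positive). Answer: hyperbolic.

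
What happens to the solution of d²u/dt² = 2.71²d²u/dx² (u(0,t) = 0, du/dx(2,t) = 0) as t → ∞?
u oscillates (no decay). Energy is conserved; the solution oscillates indefinitely as standing waves.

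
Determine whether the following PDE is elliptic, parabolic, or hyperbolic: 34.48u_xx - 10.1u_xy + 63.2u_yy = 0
Coefficients: A = 34.48, B = -10.1, C = 63.2. B² - 4AC = -8614.534, which is negative, so the equation is elliptic.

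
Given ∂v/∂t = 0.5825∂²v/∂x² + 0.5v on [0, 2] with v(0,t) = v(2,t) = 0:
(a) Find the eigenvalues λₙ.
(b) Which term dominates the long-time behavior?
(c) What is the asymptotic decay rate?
Eigenvalues: λₙ = 0.5825n²π²/2² - 0.5.
First three modes:
  n=1: λ₁ = 0.5825π²/2² - 0.5 ≈ 0.937
  n=2: λ₂ = 2.33π²/2² - 0.5 ≈ 5.249
  n=3: λ₃ = 5.2425π²/2² - 0.5 ≈ 12.435
Since 0.5825π²/2² ≈ 1.437 > 0.5, all λₙ > 0.
The n=1 mode decays slowest → dominates as t → ∞.
Asymptotic: v ~ c₁ sin(πx/2) e^{-λ₁t} with decay rate λ₁ ≈ 0.937.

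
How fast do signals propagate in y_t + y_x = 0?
Speed = 1. Information travels along x - 1t = const (rightward).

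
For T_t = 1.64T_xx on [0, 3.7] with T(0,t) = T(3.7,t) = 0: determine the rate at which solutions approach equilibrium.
Eigenvalues: λₙ = 1.64n²π²/3.7².
First three modes:
  n=1: λ₁ = 1.64π²/3.7² ≈ 1.182
  n=2: λ₂ = 6.56π²/3.7² ≈ 4.729 (4× faster decay)
  n=3: λ₃ = 14.76π²/3.7² ≈ 10.641 (9× faster decay)
As t → ∞, higher modes decay exponentially faster. The n=1 mode dominates: T ~ c₁ sin(πx/3.7) e^{-λ₁t}.
Decay rate: λ₁ = 1.64π²/3.7² ≈ 1.182.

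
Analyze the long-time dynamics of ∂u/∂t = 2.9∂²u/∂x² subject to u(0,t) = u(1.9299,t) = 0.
Long-time behavior: u → 0. Heat diffuses out through both boundaries.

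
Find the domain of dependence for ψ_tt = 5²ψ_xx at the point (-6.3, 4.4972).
Domain of dependence: [-28.786, 16.186]. Signals travel at speed 5, so data within |x - -6.3| ≤ 5·4.4972 = 22.486 can reach the point.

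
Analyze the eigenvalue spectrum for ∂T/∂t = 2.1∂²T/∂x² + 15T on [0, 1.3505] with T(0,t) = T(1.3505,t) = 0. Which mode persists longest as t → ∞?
Eigenvalues: λₙ = 2.1n²π²/1.3505² - 15.
First three modes:
  n=1: λ₁ = 2.1π²/1.3505² - 15 ≈ -3.636
  n=2: λ₂ = 8.4π²/1.3505² - 15 ≈ 30.456
  n=3: λ₃ = 18.9π²/1.3505² - 15 ≈ 87.276
Since 2.1π²/1.3505² ≈ 11.364 < 15, λ₁ < 0.
The n=1 mode grows fastest (−λₙ is largest for n=1) → dominates.
Asymptotic: T ~ c₁ sin(πx/1.3505) e^{3.636t} (exponential growth at rate −λ₁ ≈ 3.636).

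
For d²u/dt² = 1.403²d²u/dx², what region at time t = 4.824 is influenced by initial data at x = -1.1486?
Domain of influence: [-7.916672, 5.619472]. Data at x = -1.1486 spreads outward at speed 1.403.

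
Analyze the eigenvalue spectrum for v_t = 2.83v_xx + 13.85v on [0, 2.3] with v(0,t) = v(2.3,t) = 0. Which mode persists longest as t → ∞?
Eigenvalues: λₙ = 2.83n²π²/2.3² - 13.85.
First three modes:
  n=1: λ₁ = 2.83π²/2.3² - 13.85 ≈ -8.57
  n=2: λ₂ = 11.32π²/2.3² - 13.85 ≈ 7.27
  n=3: λ₃ = 25.47π²/2.3² - 13.85 ≈ 33.67
Since 2.83π²/2.3² ≈ 5.28 < 13.85, λ₁ < 0.
The n=1 mode grows fastest (−λₙ is largest for n=1) → dominates.
Asymptotic: v ~ c₁ sin(πx/2.3) e^{8.57t} (exponential growth at rate −λ₁ ≈ 8.57).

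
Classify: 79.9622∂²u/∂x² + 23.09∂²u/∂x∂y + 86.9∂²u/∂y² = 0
Elliptic (discriminant = -27261.71262).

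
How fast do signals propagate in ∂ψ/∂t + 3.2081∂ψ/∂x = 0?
Speed = 3.2081. Information travels along x - 3.2081t = const (rightward).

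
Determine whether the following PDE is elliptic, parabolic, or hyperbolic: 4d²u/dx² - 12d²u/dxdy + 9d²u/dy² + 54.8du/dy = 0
Coefficients: A = 4, B = -12, C = 9. B² - 4AC = 0, which is zero, so the equation is parabolic.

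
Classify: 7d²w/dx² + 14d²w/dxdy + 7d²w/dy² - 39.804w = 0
Parabolic (discriminant = 0).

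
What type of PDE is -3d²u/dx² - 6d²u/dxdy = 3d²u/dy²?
Rewriting in standard form: -3d²u/dx² - 6d²u/dxdy - 3d²u/dy² = 0. With A = -3, B = -6, C = -3, the discriminant is 0. This is a parabolic PDE.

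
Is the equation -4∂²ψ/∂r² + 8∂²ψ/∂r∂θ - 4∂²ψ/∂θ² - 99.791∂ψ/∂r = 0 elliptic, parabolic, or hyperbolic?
Computing B² - 4AC with A = -4, B = 8, C = -4: discriminant = 0 (zero). Answer: parabolic.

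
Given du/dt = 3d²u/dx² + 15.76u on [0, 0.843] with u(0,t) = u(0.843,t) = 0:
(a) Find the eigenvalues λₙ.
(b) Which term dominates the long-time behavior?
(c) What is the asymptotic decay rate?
Eigenvalues: λₙ = 3n²π²/0.843² - 15.76.
First three modes:
  n=1: λ₁ = 3π²/0.843² - 15.76 ≈ 25.904
  n=2: λ₂ = 12π²/0.843² - 15.76 ≈ 150.898
  n=3: λ₃ = 27π²/0.843² - 15.76 ≈ 359.22
Since 3π²/0.843² ≈ 41.664 > 15.76, all λₙ > 0.
The n=1 mode decays slowest → dominates as t → ∞.
Asymptotic: u ~ c₁ sin(πx/0.843) e^{-λ₁t} with decay rate λ₁ ≈ 25.904.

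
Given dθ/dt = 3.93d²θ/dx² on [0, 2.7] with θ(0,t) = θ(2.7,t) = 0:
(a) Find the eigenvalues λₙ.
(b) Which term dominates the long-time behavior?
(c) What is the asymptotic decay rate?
Eigenvalues: λₙ = 3.93n²π²/2.7².
First three modes:
  n=1: λ₁ = 3.93π²/2.7² ≈ 5.321
  n=2: λ₂ = 15.72π²/2.7² ≈ 21.283 (4× faster decay)
  n=3: λ₃ = 35.37π²/2.7² ≈ 47.886 (9× faster decay)
As t → ∞, higher modes decay exponentially faster. The n=1 mode dominates: θ ~ c₁ sin(πx/2.7) e^{-λ₁t}.
Decay rate: λ₁ = 3.93π²/2.7² ≈ 5.321.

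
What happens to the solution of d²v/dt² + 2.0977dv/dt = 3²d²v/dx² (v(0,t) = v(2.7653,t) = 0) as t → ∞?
v → 0. Damping (γ=2.0977) dissipates energy; oscillations decay exponentially.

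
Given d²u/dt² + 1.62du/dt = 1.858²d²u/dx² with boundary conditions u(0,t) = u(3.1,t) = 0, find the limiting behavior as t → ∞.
u → 0. Damping (γ=1.62) dissipates energy; oscillations decay exponentially.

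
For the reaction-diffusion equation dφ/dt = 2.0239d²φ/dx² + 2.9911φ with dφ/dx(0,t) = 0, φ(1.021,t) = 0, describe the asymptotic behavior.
φ → 0. Diffusion dominates reaction (r=2.9911 < κπ²/(4L²)≈4.79); solution decays.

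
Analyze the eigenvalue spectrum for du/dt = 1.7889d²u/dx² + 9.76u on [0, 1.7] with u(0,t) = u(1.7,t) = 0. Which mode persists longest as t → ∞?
Eigenvalues: λₙ = 1.7889n²π²/1.7² - 9.76.
First three modes:
  n=1: λ₁ = 1.7889π²/1.7² - 9.76 ≈ -3.651
  n=2: λ₂ = 7.1556π²/1.7² - 9.76 ≈ 14.677
  n=3: λ₃ = 16.1001π²/1.7² - 9.76 ≈ 45.223
Since 1.7889π²/1.7² ≈ 6.109 < 9.76, λ₁ < 0.
The n=1 mode grows fastest (−λₙ is largest for n=1) → dominates.
Asymptotic: u ~ c₁ sin(πx/1.7) e^{3.651t} (exponential growth at rate −λ₁ ≈ 3.651).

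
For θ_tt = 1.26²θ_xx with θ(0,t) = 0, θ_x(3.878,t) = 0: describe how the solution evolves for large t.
θ oscillates (no decay). Energy is conserved; the solution oscillates indefinitely as standing waves.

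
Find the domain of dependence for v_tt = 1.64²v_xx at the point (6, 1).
Domain of dependence: [4.36, 7.64]. Signals travel at speed 1.64, so data within |x - 6| ≤ 1.64·1 = 1.64 can reach the point.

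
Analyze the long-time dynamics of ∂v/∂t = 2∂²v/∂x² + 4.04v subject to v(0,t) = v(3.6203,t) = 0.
Long-time behavior: v grows unboundedly. Reaction dominates diffusion (r=4.04 > κπ²/L²≈1.51); solution grows exponentially.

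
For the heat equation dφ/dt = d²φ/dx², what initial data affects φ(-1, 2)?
The entire real line. The heat equation has infinite propagation speed: any initial disturbance instantly affects all points (though exponentially small far away).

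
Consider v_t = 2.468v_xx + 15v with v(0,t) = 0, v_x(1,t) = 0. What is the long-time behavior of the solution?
As t → ∞, v grows unboundedly. Reaction dominates diffusion (r=15 > κπ²/(4L²)≈6.09); solution grows exponentially.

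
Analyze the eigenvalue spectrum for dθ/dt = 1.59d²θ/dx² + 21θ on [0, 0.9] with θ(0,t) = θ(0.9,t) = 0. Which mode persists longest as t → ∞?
Eigenvalues: λₙ = 1.59n²π²/0.9² - 21.
First three modes:
  n=1: λ₁ = 1.59π²/0.9² - 21 ≈ -1.626
  n=2: λ₂ = 6.36π²/0.9² - 21 ≈ 56.495
  n=3: λ₃ = 14.31π²/0.9² - 21 ≈ 153.363
Since 1.59π²/0.9² ≈ 19.374 < 21, λ₁ < 0.
The n=1 mode grows fastest (−λₙ is largest for n=1) → dominates.
Asymptotic: θ ~ c₁ sin(πx/0.9) e^{1.626t} (exponential growth at rate −λ₁ ≈ 1.626).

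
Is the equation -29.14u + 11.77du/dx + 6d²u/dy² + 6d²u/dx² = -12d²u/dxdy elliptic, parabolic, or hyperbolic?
Rewriting in standard form: 6d²u/dx² + 12d²u/dxdy + 6d²u/dy² + 11.77du/dx - 29.14u = 0. Computing B² - 4AC with A = 6, B = 12, C = 6: discriminant = 0 (zero). Answer: parabolic.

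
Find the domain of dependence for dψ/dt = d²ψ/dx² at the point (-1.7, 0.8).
The entire real line. The heat equation has infinite propagation speed: any initial disturbance instantly affects all points (though exponentially small far away).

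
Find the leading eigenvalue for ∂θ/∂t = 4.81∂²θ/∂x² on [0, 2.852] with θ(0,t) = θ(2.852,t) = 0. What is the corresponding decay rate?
Eigenvalues: λₙ = 4.81n²π²/2.852².
First three modes:
  n=1: λ₁ = 4.81π²/2.852² ≈ 5.836
  n=2: λ₂ = 19.24π²/2.852² ≈ 23.346 (4× faster decay)
  n=3: λ₃ = 43.29π²/2.852² ≈ 52.528 (9× faster decay)
As t → ∞, higher modes decay exponentially faster. The n=1 mode dominates: θ ~ c₁ sin(πx/2.852) e^{-λ₁t}.
Decay rate: λ₁ = 4.81π²/2.852² ≈ 5.836.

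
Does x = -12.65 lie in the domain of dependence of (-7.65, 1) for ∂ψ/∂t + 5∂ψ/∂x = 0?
Yes. The characteristic through (-7.65, 1) passes through x = -12.65.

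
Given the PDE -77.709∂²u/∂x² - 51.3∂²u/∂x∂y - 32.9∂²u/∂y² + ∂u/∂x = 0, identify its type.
The second-order coefficients are A = -77.709, B = -51.3, C = -32.9. Since B² - 4AC = -7594.8144 < 0, this is an elliptic PDE.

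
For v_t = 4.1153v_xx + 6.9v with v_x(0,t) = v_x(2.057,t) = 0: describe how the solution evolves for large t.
v grows unboundedly. With Neumann BCs the constant mode has diffusion eigenvalue 0, so any r > 0 makes it grow like e^(6.9t); solution grows exponentially.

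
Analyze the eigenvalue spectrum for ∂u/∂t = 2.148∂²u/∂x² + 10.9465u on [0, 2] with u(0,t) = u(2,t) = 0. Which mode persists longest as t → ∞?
Eigenvalues: λₙ = 2.148n²π²/2² - 10.9465.
First three modes:
  n=1: λ₁ = 2.148π²/2² - 10.9465 ≈ -5.647
  n=2: λ₂ = 8.592π²/2² - 10.9465 ≈ 10.253
  n=3: λ₃ = 19.332π²/2² - 10.9465 ≈ 36.753
Since 2.148π²/2² ≈ 5.3 < 10.9465, λ₁ < 0.
The n=1 mode grows fastest (−λₙ is largest for n=1) → dominates.
Asymptotic: u ~ c₁ sin(πx/2) e^{5.647t} (exponential growth at rate −λ₁ ≈ 5.647).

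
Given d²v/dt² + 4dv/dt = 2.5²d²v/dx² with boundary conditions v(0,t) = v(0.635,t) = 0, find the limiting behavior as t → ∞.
v → 0. Damping (γ=4) dissipates energy; oscillations decay exponentially.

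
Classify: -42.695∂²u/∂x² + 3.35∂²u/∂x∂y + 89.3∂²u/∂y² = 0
Hyperbolic (discriminant = 15261.8765).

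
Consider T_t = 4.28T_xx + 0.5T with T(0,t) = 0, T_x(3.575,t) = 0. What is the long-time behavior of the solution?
As t → ∞, T → 0. Diffusion dominates reaction (r=0.5 < κπ²/(4L²)≈0.83); solution decays.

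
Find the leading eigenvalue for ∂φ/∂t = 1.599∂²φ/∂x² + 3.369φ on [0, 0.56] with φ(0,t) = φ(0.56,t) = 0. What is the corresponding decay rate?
Eigenvalues: λₙ = 1.599n²π²/0.56² - 3.369.
First three modes:
  n=1: λ₁ = 1.599π²/0.56² - 3.369 ≈ 46.955
  n=2: λ₂ = 6.396π²/0.56² - 3.369 ≈ 197.926
  n=3: λ₃ = 14.391π²/0.56² - 3.369 ≈ 449.544
Since 1.599π²/0.56² ≈ 50.324 > 3.369, all λₙ > 0.
The n=1 mode decays slowest → dominates as t → ∞.
Asymptotic: φ ~ c₁ sin(πx/0.56) e^{-λ₁t} with decay rate λ₁ ≈ 46.955.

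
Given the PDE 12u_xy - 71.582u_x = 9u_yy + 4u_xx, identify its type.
Rewriting in standard form: -4u_xx + 12u_xy - 9u_yy - 71.582u_x = 0. The second-order coefficients are A = -4, B = 12, C = -9. Since B² - 4AC = 0 = 0, this is a parabolic PDE.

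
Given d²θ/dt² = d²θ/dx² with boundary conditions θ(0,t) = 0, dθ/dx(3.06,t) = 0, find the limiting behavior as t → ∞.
θ oscillates (no decay). Energy is conserved; the solution oscillates indefinitely as standing waves.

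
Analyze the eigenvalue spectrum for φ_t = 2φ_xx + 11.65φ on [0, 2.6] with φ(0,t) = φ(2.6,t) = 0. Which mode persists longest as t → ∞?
Eigenvalues: λₙ = 2n²π²/2.6² - 11.65.
First three modes:
  n=1: λ₁ = 2π²/2.6² - 11.65 ≈ -8.73
  n=2: λ₂ = 8π²/2.6² - 11.65 ≈ 0.03
  n=3: λ₃ = 18π²/2.6² - 11.65 ≈ 14.63
Since 2π²/2.6² ≈ 2.92 < 11.65, λ₁ < 0.
The n=1 mode grows fastest (−λₙ is largest for n=1) → dominates.
Asymptotic: φ ~ c₁ sin(πx/2.6) e^{8.73t} (exponential growth at rate −λ₁ ≈ 8.73).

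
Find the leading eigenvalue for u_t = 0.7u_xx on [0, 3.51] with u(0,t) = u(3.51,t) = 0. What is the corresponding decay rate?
Eigenvalues: λₙ = 0.7n²π²/3.51².
First three modes:
  n=1: λ₁ = 0.7π²/3.51² ≈ 0.561
  n=2: λ₂ = 2.8π²/3.51² ≈ 2.243 (4× faster decay)
  n=3: λ₃ = 6.3π²/3.51² ≈ 5.047 (9× faster decay)
As t → ∞, higher modes decay exponentially faster. The n=1 mode dominates: u ~ c₁ sin(πx/3.51) e^{-λ₁t}.
Decay rate: λ₁ = 0.7π²/3.51² ≈ 0.561.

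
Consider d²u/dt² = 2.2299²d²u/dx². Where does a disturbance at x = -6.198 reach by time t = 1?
Domain of influence: [-8.4279, -3.9681]. Data at x = -6.198 spreads outward at speed 2.2299.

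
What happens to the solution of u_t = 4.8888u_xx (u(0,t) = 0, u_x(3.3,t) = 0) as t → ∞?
u → 0. Heat escapes through the Dirichlet boundary.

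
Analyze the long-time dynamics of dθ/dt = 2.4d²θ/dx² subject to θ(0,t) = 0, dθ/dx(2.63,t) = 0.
Long-time behavior: θ → 0. Heat escapes through the Dirichlet boundary.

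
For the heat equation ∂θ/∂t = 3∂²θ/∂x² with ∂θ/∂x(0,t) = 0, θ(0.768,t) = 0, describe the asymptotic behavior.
θ → 0. Heat escapes through the Dirichlet boundary.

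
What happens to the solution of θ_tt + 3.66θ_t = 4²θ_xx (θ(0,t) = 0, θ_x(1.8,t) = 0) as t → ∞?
θ → 0. Damping (γ=3.66) dissipates energy; oscillations decay exponentially.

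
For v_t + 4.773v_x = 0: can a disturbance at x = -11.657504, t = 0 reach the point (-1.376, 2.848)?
No. Only data at x = -14.969504 affects (-1.376, 2.848). Advection has one-way propagation along characteristics.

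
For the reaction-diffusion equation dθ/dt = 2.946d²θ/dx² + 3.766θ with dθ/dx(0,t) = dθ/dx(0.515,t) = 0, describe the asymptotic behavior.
θ grows unboundedly. With Neumann BCs the constant mode has diffusion eigenvalue 0, so any r > 0 makes it grow like e^(3.766t); solution grows exponentially.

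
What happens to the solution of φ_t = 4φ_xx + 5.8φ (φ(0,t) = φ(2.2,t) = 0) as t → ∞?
φ → 0. Diffusion dominates reaction (r=5.8 < κπ²/L²≈8.16); solution decays.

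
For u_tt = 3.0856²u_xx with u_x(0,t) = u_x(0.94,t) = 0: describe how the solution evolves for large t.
u oscillates about a mean that drifts linearly in t (generically unbounded; no decay). There is no damping, so the nonconstant modes persist as standing waves (energy conserved, no decay). But with Neumann conditions at both ends the constant mode has eigenvalue 0: the spatial mean M(t) of u satisfies M'' = 0, so M(t) = M(0) + M'(0)·t. Unless the initial velocity has zero mean (∫u_t(x,0)dx = 0), the solution grows linearly in t (unbounded, though not exponentially); if it does have zero mean, the solution stays bounded and simply oscillates.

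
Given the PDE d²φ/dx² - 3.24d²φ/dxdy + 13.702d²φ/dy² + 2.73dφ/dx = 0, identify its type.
The second-order coefficients are A = 1, B = -3.24, C = 13.702. Since B² - 4AC = -44.3104 < 0, this is an elliptic PDE.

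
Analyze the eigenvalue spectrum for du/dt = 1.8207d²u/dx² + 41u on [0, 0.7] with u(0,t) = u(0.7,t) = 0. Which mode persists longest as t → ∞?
Eigenvalues: λₙ = 1.8207n²π²/0.7² - 41.
First three modes:
  n=1: λ₁ = 1.8207π²/0.7² - 41 ≈ -4.327
  n=2: λ₂ = 7.2828π²/0.7² - 41 ≈ 105.691
  n=3: λ₃ = 16.3863π²/0.7² - 41 ≈ 289.054
Since 1.8207π²/0.7² ≈ 36.673 < 41, λ₁ < 0.
The n=1 mode grows fastest (−λₙ is largest for n=1) → dominates.
Asymptotic: u ~ c₁ sin(πx/0.7) e^{4.327t} (exponential growth at rate −λ₁ ≈ 4.327).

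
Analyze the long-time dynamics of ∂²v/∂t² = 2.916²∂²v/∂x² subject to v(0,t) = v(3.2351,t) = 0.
Long-time behavior: v oscillates (no decay). Energy is conserved; the solution oscillates indefinitely as standing waves.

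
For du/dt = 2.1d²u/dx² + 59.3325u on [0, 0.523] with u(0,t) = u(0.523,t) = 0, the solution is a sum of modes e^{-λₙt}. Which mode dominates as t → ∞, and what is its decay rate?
Eigenvalues: λₙ = 2.1n²π²/0.523² - 59.3325.
First three modes:
  n=1: λ₁ = 2.1π²/0.523² - 59.3325 ≈ 16.441
  n=2: λ₂ = 8.4π²/0.523² - 59.3325 ≈ 243.76
  n=3: λ₃ = 18.9π²/0.523² - 59.3325 ≈ 622.626
Since 2.1π²/0.523² ≈ 75.773 > 59.3325, all λₙ > 0.
The n=1 mode decays slowest → dominates as t → ∞.
Asymptotic: u ~ c₁ sin(πx/0.523) e^{-λ₁t} with decay rate λ₁ ≈ 16.441.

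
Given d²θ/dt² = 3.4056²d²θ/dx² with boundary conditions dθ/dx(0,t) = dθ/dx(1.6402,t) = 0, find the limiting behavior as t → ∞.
θ oscillates about a mean that drifts linearly in t (generically unbounded; no decay). There is no damping, so the nonconstant modes persist as standing waves (energy conserved, no decay). But with Neumann conditions at both ends the constant mode has eigenvalue 0: the spatial mean M(t) of θ satisfies M'' = 0, so M(t) = M(0) + M'(0)·t. Unless the initial velocity has zero mean (∫θ_t(x,0)dx = 0), the solution grows linearly in t (unbounded, though not exponentially); if it does have zero mean, the solution stays bounded and simply oscillates.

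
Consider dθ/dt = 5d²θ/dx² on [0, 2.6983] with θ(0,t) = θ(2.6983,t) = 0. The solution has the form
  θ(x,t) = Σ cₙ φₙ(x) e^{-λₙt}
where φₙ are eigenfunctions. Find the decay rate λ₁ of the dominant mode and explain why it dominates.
Eigenvalues: λₙ = 5n²π²/2.6983².
First three modes:
  n=1: λ₁ = 5π²/2.6983² ≈ 6.778
  n=2: λ₂ = 20π²/2.6983² ≈ 27.111 (4× faster decay)
  n=3: λ₃ = 45π²/2.6983² ≈ 61 (9× faster decay)
As t → ∞, higher modes decay exponentially faster. The n=1 mode dominates: θ ~ c₁ sin(πx/2.6983) e^{-λ₁t}.
Decay rate: λ₁ = 5π²/2.6983² ≈ 6.778.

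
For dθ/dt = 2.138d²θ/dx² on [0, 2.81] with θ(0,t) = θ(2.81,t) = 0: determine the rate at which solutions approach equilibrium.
Eigenvalues: λₙ = 2.138n²π²/2.81².
First three modes:
  n=1: λ₁ = 2.138π²/2.81² ≈ 2.672
  n=2: λ₂ = 8.552π²/2.81² ≈ 10.689 (4× faster decay)
  n=3: λ₃ = 19.242π²/2.81² ≈ 24.051 (9× faster decay)
As t → ∞, higher modes decay exponentially faster. The n=1 mode dominates: θ ~ c₁ sin(πx/2.81) e^{-λ₁t}.
Decay rate: λ₁ = 2.138π²/2.81² ≈ 2.672.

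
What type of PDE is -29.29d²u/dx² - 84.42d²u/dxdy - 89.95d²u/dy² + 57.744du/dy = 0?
With A = -29.29, B = -84.42, C = -89.95, the discriminant is -3411.8056. This is an elliptic PDE.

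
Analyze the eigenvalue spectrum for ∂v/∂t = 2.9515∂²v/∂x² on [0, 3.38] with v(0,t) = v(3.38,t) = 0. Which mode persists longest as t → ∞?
Eigenvalues: λₙ = 2.9515n²π²/3.38².
First three modes:
  n=1: λ₁ = 2.9515π²/3.38² ≈ 2.55
  n=2: λ₂ = 11.806π²/3.38² ≈ 10.199 (4× faster decay)
  n=3: λ₃ = 26.5635π²/3.38² ≈ 22.948 (9× faster decay)
As t → ∞, higher modes decay exponentially faster. The n=1 mode dominates: v ~ c₁ sin(πx/3.38) e^{-λ₁t}.
Decay rate: λ₁ = 2.9515π²/3.38² ≈ 2.55.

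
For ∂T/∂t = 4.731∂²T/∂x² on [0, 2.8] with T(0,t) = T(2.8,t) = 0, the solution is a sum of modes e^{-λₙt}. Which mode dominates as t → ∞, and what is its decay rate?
Eigenvalues: λₙ = 4.731n²π²/2.8².
First three modes:
  n=1: λ₁ = 4.731π²/2.8² ≈ 5.956
  n=2: λ₂ = 18.924π²/2.8² ≈ 23.823 (4× faster decay)
  n=3: λ₃ = 42.579π²/2.8² ≈ 53.602 (9× faster decay)
As t → ∞, higher modes decay exponentially faster. The n=1 mode dominates: T ~ c₁ sin(πx/2.8) e^{-λ₁t}.
Decay rate: λ₁ = 4.731π²/2.8² ≈ 5.956.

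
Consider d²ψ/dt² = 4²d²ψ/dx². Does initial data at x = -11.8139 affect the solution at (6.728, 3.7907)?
No. The domain of dependence is [-8.4348, 21.8908], and -11.8139 is outside this interval.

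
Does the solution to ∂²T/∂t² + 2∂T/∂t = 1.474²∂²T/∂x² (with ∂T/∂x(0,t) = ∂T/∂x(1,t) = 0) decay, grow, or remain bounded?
T → constant (steady state). Damping (γ=2) dissipates the nonconstant modes; with Neumann BCs the spatial average obeys M''+γM'=0 and tends to a finite limit.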